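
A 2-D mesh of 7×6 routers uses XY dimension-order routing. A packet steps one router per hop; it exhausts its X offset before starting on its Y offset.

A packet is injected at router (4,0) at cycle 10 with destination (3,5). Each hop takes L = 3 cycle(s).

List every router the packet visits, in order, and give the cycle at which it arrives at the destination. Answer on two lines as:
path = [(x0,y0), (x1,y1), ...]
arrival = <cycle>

path = [(4,0), (3,0), (3,1), (3,2), (3,3), (3,4), (3,5)]
arrival = 28

#0 — 4,0 | c10
#1 — 3,0 | c13 | W
#2 — 3,1 | c16 | N
#3 — 3,2 | c19 | N
#4 — 3,3 | c22 | N
#5 — 3,4 | c25 | N
#6 — 3,5 | c28 | N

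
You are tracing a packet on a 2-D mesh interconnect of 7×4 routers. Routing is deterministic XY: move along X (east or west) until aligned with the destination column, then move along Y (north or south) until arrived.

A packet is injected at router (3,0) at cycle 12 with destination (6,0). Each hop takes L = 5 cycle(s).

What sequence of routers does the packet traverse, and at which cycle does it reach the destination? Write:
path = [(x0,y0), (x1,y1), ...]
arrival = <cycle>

path = [(3,0), (4,0), (5,0), (6,0)]
arrival = 27

[0] x=3 y=0 t=12
[1] x=4 y=0 t=17 →E
[2] x=5 y=0 t=22 →E
[3] x=6 y=0 t=27 →E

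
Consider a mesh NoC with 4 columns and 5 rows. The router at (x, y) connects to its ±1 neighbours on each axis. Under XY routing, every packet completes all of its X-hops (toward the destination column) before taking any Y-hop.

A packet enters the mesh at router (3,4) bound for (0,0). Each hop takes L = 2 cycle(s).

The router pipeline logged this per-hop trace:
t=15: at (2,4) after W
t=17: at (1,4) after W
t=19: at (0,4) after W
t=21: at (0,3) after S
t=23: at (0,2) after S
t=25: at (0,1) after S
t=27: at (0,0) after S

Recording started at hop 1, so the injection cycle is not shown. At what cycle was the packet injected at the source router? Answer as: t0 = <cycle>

t0 = 13

Hop 1 reached at cycle 15; hop k is at t0 + k·L.
Therefore t0 = 15 − L = 13.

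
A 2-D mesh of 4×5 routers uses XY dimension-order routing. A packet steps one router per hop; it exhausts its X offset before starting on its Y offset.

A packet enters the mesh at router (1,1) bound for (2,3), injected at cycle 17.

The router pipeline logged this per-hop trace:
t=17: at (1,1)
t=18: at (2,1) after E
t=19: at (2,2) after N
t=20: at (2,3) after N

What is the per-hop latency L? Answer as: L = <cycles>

Between hops 0 and 1 the cycle counter advances 18 − 17 = 1.
That increment is L by definition: L = 1.

L = 1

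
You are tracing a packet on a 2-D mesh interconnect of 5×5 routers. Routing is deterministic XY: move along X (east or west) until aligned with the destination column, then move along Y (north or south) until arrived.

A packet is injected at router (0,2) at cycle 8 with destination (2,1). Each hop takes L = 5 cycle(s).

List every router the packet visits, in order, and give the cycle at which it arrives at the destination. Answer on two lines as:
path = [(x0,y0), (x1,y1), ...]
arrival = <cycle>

t=8: at (0,2)
t=13: at (1,2) after E
t=18: at (2,2) after E
t=23: at (2,1) after S

path = [(0,2), (1,2), (2,2), (2,1)]
arrival = 23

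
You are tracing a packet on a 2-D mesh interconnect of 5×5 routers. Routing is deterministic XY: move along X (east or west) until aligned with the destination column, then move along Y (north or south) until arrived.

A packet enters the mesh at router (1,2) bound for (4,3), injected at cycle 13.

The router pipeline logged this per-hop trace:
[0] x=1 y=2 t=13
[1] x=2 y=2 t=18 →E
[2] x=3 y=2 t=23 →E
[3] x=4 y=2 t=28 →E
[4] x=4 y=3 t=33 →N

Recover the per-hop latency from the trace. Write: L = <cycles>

cyc[1] − cyc[0] = 18 − 13 = 5.
Each hop adds L, hence L = 5.

L = 5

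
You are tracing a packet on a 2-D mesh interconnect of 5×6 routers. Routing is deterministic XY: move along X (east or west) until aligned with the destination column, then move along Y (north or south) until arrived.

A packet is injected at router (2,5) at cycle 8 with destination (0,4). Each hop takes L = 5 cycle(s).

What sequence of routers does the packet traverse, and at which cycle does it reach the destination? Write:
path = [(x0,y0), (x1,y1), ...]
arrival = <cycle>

[0] x=2 y=5 t=8
[1] x=1 y=5 t=13 →W
[2] x=0 y=5 t=18 →W
[3] x=0 y=4 t=23 →S

path = [(2,5), (1,5), (0,5), (0,4)]
arrival = 23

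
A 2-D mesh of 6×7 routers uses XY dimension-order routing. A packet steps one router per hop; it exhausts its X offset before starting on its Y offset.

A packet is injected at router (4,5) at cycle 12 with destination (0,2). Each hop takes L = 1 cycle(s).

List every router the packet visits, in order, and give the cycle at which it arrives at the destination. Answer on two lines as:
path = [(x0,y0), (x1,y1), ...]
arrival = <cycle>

src (4,5)  cyc=12
W→(3,5)  cyc=13
W→(2,5)  cyc=14
W→(1,5)  cyc=15
W→(0,5)  cyc=16
S→(0,4)  cyc=17
S→(0,3)  cyc=18
S→(0,2)  cyc=19

path = [(4,5), (3,5), (2,5), (1,5), (0,5), (0,4), (0,3), (0,2)]
arrival = 19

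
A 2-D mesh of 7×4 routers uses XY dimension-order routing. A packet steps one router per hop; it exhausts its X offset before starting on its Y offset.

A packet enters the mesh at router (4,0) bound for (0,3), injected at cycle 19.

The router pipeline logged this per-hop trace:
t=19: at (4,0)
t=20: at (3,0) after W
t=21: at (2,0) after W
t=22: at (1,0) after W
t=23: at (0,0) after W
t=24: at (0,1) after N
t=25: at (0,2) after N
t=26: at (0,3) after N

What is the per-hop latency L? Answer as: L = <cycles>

Between hops 0 and 1 the cycle counter advances 20 − 19 = 1.
Per-hop latency L = Δcyc = 1.

L = 1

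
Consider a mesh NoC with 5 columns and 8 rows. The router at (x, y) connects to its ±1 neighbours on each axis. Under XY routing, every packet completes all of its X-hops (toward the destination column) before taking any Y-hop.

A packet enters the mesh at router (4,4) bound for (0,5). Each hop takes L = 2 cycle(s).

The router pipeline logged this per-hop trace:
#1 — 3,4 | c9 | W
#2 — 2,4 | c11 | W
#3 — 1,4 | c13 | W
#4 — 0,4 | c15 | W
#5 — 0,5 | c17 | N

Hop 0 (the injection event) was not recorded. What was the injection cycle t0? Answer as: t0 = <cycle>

t0 = 7

At hop 1 the cycle is 9; in general cyc_k = t0 + kL.
So t0 = 9 − 1·2 = 7.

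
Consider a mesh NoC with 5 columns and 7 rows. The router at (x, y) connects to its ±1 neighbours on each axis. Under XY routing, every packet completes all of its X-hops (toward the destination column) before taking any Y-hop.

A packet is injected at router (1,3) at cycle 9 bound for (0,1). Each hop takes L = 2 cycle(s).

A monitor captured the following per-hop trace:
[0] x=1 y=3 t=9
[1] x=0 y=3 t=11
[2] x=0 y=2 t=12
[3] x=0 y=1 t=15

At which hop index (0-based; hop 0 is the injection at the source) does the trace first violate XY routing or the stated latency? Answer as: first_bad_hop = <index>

  1: Δx=-1 Δy=+0 Δt=2 [ok]
  2: Δx=+0 Δy=-1 Δt=1 [BAD: Δcyc=1≠L]

first_bad_hop = 2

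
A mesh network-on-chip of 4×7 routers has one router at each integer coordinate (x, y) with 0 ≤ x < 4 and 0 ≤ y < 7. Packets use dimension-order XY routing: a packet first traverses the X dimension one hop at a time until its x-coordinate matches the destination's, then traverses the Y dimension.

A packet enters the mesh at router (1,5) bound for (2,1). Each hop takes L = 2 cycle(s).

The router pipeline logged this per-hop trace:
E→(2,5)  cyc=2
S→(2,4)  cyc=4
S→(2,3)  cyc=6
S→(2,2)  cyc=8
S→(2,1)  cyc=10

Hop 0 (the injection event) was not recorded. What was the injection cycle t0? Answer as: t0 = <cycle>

At hop 1 the cycle is 2; in general cyc_k = t0 + kL.
So t0 = 2 − 1·2 = 0.

t0 = 0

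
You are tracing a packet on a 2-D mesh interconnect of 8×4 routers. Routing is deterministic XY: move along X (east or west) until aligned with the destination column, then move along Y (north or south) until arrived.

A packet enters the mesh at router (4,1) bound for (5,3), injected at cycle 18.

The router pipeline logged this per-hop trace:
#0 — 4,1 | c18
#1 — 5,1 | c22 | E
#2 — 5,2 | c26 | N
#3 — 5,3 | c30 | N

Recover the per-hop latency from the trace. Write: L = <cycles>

Δcyc across hop 0→1: 22 − 18 = 4.
That increment is L by definition: L = 4.

L = 4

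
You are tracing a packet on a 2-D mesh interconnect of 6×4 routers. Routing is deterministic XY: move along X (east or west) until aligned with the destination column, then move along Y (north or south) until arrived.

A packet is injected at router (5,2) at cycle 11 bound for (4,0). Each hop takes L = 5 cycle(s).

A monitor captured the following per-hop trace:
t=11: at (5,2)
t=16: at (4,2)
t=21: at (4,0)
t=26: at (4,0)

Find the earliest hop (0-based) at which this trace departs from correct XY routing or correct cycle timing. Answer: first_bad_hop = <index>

[1] (-1,+0) / 5c ⇒ ok
[2] (+0,-2) / 5c ⇒ BAD: non-unit step

first_bad_hop = 2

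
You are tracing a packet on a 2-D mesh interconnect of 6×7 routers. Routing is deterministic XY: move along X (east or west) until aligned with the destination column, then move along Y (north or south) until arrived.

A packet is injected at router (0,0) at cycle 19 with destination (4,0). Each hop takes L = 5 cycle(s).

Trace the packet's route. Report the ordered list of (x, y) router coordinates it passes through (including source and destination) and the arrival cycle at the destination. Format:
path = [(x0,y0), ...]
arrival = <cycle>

t=19: at (0,0)
t=24: at (1,0) after E
t=29: at (2,0) after E
t=34: at (3,0) after E
t=39: at (4,0) after E

path = [(0,0), (1,0), (2,0), (3,0), (4,0)]
arrival = 39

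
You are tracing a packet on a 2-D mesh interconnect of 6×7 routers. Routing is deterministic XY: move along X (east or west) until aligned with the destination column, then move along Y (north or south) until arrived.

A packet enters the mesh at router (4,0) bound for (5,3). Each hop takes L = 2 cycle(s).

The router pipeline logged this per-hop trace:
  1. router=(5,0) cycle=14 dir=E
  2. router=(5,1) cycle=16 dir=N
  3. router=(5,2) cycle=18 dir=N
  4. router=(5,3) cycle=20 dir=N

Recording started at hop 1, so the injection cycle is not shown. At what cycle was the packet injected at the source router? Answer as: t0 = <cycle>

cyc[1] = 14 and cyc[k] = t0 + k·L for every k.
Therefore t0 = 14 − L = 12.

t0 = 12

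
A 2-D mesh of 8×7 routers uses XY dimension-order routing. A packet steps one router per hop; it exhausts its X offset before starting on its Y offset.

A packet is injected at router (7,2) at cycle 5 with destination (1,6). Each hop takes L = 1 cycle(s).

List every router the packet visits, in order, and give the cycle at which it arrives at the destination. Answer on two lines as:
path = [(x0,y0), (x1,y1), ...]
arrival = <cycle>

#0 — 7,2 | c5
#1 — 6,2 | c6 | W
#2 — 5,2 | c7 | W
#3 — 4,2 | c8 | W
#4 — 3,2 | c9 | W
#5 — 2,2 | c10 | W
#6 — 1,2 | c11 | W
#7 — 1,3 | c12 | N
#8 — 1,4 | c13 | N
#9 — 1,5 | c14 | N
#10 — 1,6 | c15 | N

path = [(7,2), (6,2), (5,2), (4,2), (3,2), (2,2), (1,2), (1,3), (1,4), (1,5), (1,6)]
arrival = 15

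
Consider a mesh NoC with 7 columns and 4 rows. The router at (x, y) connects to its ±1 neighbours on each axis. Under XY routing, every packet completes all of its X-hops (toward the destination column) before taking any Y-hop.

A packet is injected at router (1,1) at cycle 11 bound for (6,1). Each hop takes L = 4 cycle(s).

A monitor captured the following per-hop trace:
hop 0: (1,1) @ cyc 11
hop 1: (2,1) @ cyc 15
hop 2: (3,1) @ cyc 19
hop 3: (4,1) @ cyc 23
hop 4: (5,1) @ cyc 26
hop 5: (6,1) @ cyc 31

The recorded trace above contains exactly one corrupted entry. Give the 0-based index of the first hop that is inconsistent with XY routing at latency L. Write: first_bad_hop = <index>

first_bad_hop = 4

  1: Δx=+1 Δy=+0 Δt=4 [ok]
  2: Δx=+1 Δy=+0 Δt=4 [ok]
  3: Δx=+1 Δy=+0 Δt=4 [ok]
  4: Δx=+1 Δy=+0 Δt=3 [BAD: Δcyc=3≠L]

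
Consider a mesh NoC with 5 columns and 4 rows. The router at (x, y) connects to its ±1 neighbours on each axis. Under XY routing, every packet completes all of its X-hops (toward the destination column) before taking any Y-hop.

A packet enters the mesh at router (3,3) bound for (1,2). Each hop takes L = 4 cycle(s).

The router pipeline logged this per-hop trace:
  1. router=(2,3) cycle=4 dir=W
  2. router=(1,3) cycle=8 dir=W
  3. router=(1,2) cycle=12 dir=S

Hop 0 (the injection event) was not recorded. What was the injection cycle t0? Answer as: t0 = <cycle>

t0 = 0

The first recorded entry is hop 1 at cycle 4.
So t0 = 4 − 1·4 = 0.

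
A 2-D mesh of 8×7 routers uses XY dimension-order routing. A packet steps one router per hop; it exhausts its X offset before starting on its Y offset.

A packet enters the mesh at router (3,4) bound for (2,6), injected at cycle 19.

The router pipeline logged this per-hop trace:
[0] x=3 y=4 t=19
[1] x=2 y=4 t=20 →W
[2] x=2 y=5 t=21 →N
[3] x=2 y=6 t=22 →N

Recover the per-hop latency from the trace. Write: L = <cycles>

Between hops 0 and 1 the cycle counter advances 20 − 19 = 1.
One hop costs L cycles, so L = 1.

L = 1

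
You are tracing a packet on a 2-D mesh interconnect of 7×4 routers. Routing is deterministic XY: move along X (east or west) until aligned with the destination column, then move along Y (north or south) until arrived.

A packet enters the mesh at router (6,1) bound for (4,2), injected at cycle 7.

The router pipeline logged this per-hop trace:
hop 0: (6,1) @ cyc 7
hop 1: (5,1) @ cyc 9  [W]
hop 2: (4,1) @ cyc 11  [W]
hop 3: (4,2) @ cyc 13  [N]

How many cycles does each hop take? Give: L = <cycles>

From hop 0 (7) to hop 1 (9): +2 cycles.
Each hop adds L, hence L = 2.

L = 2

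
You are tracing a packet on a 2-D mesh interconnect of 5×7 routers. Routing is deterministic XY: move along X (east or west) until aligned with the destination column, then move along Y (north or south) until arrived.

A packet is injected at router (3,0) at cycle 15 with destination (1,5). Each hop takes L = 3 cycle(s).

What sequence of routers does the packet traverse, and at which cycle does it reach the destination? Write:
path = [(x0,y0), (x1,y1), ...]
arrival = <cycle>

t=15: at (3,0)
t=18: at (2,0) after W
t=21: at (1,0) after W
t=24: at (1,1) after N
t=27: at (1,2) after N
t=30: at (1,3) after N
t=33: at (1,4) after N
t=36: at (1,5) after N

path = [(3,0), (2,0), (1,0), (1,1), (1,2), (1,3), (1,4), (1,5)]
arrival = 36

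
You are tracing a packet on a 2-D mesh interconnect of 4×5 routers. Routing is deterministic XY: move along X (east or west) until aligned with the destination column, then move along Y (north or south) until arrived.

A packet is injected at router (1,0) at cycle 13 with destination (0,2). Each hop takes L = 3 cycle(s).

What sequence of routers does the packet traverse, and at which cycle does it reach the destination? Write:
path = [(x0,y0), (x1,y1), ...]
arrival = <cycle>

  0. router=(1,0) cycle=13 (inject)
  1. router=(0,0) cycle=16 dir=W
  2. router=(0,1) cycle=19 dir=N
  3. router=(0,2) cycle=22 dir=N

path = [(1,0), (0,0), (0,1), (0,2)]
arrival = 22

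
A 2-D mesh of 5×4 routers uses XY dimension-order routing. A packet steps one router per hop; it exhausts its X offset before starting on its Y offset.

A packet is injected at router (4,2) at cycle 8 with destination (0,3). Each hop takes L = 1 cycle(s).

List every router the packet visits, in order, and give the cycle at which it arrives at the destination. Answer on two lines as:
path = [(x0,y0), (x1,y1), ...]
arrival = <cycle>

[0] x=4 y=2 t=8
[1] x=3 y=2 t=9 →W
[2] x=2 y=2 t=10 →W
[3] x=1 y=2 t=11 →W
[4] x=0 y=2 t=12 →W
[5] x=0 y=3 t=13 →N

path = [(4,2), (3,2), (2,2), (1,2), (0,2), (0,3)]
arrival = 13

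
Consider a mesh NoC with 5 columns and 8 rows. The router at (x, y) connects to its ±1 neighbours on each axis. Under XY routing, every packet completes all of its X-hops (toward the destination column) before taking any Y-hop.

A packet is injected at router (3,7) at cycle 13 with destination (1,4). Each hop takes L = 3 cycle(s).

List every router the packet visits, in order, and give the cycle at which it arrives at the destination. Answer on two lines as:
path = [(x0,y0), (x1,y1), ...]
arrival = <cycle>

path = [(3,7), (2,7), (1,7), (1,6), (1,5), (1,4)]
arrival = 28

[0] x=3 y=7 t=13
[1] x=2 y=7 t=16 →W
[2] x=1 y=7 t=19 →W
[3] x=1 y=6 t=22 →S
[4] x=1 y=5 t=25 →S
[5] x=1 y=4 t=28 →S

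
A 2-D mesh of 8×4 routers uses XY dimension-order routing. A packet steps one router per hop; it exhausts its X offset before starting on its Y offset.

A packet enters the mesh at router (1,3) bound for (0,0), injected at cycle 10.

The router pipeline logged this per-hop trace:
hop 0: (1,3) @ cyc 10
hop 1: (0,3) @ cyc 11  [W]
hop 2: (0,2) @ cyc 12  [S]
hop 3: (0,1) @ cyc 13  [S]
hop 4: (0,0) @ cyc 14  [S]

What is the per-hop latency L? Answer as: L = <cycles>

From hop 0 (10) to hop 1 (11): +1 cycles.
That increment is L by definition: L = 1.

L = 1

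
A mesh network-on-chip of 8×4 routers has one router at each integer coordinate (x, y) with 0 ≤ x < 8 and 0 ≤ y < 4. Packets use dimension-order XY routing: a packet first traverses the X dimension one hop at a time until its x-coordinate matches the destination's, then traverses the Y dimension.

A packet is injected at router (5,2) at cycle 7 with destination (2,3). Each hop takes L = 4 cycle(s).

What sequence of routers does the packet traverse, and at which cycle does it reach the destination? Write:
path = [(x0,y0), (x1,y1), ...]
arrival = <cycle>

t=7: at (5,2)
t=11: at (4,2) after W
t=15: at (3,2) after W
t=19: at (2,2) after W
t=23: at (2,3) after N

path = [(5,2), (4,2), (3,2), (2,2), (2,3)]
arrival = 23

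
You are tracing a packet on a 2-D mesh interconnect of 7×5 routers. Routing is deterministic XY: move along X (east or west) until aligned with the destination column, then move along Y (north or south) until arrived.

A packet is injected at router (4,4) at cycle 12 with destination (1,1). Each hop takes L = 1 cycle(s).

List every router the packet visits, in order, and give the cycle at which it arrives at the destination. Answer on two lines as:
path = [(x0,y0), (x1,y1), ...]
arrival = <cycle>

t=12: at (4,4)
t=13: at (3,4) after W
t=14: at (2,4) after W
t=15: at (1,4) after W
t=16: at (1,3) after S
t=17: at (1,2) after S
t=18: at (1,1) after S

path = [(4,4), (3,4), (2,4), (1,4), (1,3), (1,2), (1,1)]
arrival = 18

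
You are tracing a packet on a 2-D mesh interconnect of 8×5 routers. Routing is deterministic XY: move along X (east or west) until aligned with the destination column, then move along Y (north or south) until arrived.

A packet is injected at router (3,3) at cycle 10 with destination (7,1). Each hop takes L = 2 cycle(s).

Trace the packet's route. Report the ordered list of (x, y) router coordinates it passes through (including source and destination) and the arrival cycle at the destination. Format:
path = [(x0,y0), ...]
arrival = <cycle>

src (3,3)  cyc=10
E→(4,3)  cyc=12
E→(5,3)  cyc=14
E→(6,3)  cyc=16
E→(7,3)  cyc=18
S→(7,2)  cyc=20
S→(7,1)  cyc=22

path = [(3,3), (4,3), (5,3), (6,3), (7,3), (7,2), (7,1)]
arrival = 22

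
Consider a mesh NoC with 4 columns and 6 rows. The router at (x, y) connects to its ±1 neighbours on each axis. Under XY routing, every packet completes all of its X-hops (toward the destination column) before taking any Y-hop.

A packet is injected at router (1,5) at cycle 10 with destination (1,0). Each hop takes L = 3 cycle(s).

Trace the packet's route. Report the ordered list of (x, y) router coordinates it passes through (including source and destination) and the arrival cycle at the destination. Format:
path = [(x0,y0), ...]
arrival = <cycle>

path = [(1,5), (1,4), (1,3), (1,2), (1,1), (1,0)]
arrival = 25

#0 — 1,5 | c10
#1 — 1,4 | c13 | S
#2 — 1,3 | c16 | S
#3 — 1,2 | c19 | S
#4 — 1,1 | c22 | S
#5 — 1,0 | c25 | S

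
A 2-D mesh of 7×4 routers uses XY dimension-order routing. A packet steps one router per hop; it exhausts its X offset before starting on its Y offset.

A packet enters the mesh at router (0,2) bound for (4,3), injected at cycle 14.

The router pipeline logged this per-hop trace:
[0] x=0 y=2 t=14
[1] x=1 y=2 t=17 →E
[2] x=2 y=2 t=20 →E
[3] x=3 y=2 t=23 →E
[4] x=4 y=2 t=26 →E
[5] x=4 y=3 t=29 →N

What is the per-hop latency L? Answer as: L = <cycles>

From hop 0 (14) to hop 1 (17): +3 cycles.
One hop costs L cycles, so L = 3.

L = 3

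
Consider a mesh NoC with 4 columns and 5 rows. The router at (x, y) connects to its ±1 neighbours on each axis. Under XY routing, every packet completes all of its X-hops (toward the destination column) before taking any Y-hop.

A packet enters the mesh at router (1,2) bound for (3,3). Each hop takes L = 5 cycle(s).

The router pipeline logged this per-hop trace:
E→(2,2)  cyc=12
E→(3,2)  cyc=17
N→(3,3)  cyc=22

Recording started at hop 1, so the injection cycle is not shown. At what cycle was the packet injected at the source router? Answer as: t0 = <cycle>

t0 = 7

cyc[1] = 12 and cyc[k] = t0 + k·L for every k.
So t0 = 12 − 1·5 = 7.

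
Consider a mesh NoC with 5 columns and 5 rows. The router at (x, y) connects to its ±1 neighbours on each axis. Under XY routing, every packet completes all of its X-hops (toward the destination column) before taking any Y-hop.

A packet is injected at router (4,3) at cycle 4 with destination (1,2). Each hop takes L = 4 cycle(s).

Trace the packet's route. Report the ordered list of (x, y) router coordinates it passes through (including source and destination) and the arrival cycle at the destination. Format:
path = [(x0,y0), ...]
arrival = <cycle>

[0] x=4 y=3 t=4
[1] x=3 y=3 t=8 →W
[2] x=2 y=3 t=12 →W
[3] x=1 y=3 t=16 →W
[4] x=1 y=2 t=20 →S

path = [(4,3), (3,3), (2,3), (1,3), (1,2)]
arrival = 20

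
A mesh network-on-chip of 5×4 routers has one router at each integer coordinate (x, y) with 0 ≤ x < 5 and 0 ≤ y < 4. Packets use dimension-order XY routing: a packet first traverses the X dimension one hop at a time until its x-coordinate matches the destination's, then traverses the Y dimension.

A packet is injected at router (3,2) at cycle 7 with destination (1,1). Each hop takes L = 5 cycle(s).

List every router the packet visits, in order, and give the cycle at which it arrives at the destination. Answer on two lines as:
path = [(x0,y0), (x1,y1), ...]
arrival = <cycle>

#0 — 3,2 | c7
#1 — 2,2 | c12 | W
#2 — 1,2 | c17 | W
#3 — 1,1 | c22 | S

path = [(3,2), (2,2), (1,2), (1,1)]
arrival = 22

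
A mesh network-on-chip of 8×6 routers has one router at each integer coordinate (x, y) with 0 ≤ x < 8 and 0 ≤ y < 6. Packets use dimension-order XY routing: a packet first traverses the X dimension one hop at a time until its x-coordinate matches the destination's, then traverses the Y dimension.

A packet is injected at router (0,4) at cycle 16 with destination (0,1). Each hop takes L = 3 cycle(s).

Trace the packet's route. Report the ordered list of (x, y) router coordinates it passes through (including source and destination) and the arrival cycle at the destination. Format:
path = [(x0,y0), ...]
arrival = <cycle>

path = [(0,4), (0,3), (0,2), (0,1)]
arrival = 25

hop 0: (0,4) @ cyc 16
hop 1: (0,3) @ cyc 19  [S]
hop 2: (0,2) @ cyc 22  [S]
hop 3: (0,1) @ cyc 25  [S]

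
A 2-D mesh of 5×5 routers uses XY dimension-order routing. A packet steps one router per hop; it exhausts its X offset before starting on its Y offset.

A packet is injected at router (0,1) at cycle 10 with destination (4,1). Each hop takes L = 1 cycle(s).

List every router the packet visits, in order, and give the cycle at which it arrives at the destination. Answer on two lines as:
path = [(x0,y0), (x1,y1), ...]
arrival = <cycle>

path = [(0,1), (1,1), (2,1), (3,1), (4,1)]
arrival = 14

#0 — 0,1 | c10
#1 — 1,1 | c11 | E
#2 — 2,1 | c12 | E
#3 — 3,1 | c13 | E
#4 — 4,1 | c14 | E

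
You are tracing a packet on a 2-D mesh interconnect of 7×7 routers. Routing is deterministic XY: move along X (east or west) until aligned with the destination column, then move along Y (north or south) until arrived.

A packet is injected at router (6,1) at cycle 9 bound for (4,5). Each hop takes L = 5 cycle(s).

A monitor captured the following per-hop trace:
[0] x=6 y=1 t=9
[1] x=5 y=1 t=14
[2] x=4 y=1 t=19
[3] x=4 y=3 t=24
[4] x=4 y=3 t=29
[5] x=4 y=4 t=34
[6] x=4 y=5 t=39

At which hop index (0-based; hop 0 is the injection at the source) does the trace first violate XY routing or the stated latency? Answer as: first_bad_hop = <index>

  1: Δx=-1 Δy=+0 Δt=5 [ok]
  2: Δx=-1 Δy=+0 Δt=5 [ok]
  3: Δx=+0 Δy=+2 Δt=5 [BAD: non-unit step]

first_bad_hop = 3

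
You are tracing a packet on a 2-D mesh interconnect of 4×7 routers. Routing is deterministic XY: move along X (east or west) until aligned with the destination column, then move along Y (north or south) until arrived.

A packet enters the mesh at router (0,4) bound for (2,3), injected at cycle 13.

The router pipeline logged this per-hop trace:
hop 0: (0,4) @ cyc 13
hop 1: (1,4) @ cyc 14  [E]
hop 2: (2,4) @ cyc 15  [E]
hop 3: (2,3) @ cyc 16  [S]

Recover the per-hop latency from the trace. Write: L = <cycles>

L = 1

Between hops 0 and 1 the cycle counter advances 14 − 13 = 1.
That increment is L by definition: L = 1.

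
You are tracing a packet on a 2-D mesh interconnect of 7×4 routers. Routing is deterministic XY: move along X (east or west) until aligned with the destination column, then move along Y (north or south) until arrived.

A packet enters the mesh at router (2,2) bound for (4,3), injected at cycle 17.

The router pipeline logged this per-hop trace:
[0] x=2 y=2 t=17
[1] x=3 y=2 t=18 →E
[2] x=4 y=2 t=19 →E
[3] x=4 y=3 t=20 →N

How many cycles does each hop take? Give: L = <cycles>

cyc[1] − cyc[0] = 18 − 17 = 1.
Each hop adds L, hence L = 1.

L = 1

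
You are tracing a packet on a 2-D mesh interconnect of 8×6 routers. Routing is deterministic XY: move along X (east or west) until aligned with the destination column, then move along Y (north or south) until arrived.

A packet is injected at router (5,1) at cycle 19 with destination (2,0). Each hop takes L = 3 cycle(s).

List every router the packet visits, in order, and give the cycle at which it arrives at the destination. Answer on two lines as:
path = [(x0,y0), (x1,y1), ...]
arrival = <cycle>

path = [(5,1), (4,1), (3,1), (2,1), (2,0)]
arrival = 31

[0] x=5 y=1 t=19
[1] x=4 y=1 t=22 →W
[2] x=3 y=1 t=25 →W
[3] x=2 y=1 t=28 →W
[4] x=2 y=0 t=31 →S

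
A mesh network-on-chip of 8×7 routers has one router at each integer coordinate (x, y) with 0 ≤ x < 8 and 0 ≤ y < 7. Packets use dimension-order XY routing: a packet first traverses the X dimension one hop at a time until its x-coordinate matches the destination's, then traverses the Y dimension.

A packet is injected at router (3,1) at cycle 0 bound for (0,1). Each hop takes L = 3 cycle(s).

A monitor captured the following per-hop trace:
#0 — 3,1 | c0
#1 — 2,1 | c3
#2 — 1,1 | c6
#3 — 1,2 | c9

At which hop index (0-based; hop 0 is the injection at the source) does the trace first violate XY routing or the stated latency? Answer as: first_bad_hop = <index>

check 1→ d=(-1,0) cyc+3: ok
check 2→ d=(-1,0) cyc+3: ok
check 3→ d=(0,1) cyc+3: BAD: Y-move but x=1≠0

first_bad_hop = 3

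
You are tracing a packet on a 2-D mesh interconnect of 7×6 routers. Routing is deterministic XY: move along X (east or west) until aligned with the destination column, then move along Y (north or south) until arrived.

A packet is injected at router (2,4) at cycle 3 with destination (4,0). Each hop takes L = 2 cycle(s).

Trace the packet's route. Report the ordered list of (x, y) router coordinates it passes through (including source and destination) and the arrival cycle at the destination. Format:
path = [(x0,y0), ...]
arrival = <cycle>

path = [(2,4), (3,4), (4,4), (4,3), (4,2), (4,1), (4,0)]
arrival = 15

#0 — 2,4 | c3
#1 — 3,4 | c5 | E
#2 — 4,4 | c7 | E
#3 — 4,3 | c9 | S
#4 — 4,2 | c11 | S
#5 — 4,1 | c13 | S
#6 — 4,0 | c15 | S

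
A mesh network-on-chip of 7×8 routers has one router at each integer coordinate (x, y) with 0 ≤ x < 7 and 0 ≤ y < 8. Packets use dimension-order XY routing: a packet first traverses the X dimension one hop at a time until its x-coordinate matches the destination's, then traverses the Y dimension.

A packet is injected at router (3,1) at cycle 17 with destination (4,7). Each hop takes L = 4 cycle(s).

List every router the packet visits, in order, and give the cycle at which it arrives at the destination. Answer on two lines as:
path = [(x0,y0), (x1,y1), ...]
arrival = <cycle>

path = [(3,1), (4,1), (4,2), (4,3), (4,4), (4,5), (4,6), (4,7)]
arrival = 45

#0 — 3,1 | c17
#1 — 4,1 | c21 | E
#2 — 4,2 | c25 | N
#3 — 4,3 | c29 | N
#4 — 4,4 | c33 | N
#5 — 4,5 | c37 | N
#6 — 4,6 | c41 | N
#7 — 4,7 | c45 | N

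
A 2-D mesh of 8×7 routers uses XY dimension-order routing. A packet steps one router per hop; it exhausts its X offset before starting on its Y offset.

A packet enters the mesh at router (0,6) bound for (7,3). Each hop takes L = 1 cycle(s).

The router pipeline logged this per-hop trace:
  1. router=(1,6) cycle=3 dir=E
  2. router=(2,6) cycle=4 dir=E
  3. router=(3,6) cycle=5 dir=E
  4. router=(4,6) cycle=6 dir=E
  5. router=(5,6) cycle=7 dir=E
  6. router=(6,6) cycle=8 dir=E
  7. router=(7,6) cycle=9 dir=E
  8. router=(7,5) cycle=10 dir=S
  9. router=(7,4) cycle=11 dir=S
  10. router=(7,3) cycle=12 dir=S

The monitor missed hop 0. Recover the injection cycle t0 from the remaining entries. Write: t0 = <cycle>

t0 = 2

cyc[1] = 3 and cyc[k] = t0 + k·L for every k.
Therefore t0 = 3 − L = 2.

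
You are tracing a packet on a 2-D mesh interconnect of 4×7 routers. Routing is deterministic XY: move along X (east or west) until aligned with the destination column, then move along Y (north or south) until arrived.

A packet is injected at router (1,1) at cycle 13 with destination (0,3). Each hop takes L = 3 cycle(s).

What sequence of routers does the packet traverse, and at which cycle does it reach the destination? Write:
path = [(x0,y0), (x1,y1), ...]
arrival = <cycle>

path = [(1,1), (0,1), (0,2), (0,3)]
arrival = 22

  0. router=(1,1) cycle=13 (inject)
  1. router=(0,1) cycle=16 dir=W
  2. router=(0,2) cycle=19 dir=N
  3. router=(0,3) cycle=22 dir=N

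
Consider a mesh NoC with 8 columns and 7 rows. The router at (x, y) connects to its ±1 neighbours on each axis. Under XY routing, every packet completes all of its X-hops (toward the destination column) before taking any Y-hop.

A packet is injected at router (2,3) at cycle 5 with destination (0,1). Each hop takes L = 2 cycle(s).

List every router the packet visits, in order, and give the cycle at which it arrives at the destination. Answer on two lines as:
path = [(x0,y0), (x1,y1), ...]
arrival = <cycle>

t=5: at (2,3)
t=7: at (1,3) after W
t=9: at (0,3) after W
t=11: at (0,2) after S
t=13: at (0,1) after S

path = [(2,3), (1,3), (0,3), (0,2), (0,1)]
arrival = 13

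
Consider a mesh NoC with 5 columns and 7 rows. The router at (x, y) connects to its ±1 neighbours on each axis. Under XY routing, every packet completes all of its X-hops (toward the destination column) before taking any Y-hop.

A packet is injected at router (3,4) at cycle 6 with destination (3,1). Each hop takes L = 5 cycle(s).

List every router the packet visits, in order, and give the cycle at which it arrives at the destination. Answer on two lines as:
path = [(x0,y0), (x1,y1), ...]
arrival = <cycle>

src (3,4)  cyc=6
S→(3,3)  cyc=11
S→(3,2)  cyc=16
S→(3,1)  cyc=21

path = [(3,4), (3,3), (3,2), (3,1)]
arrival = 21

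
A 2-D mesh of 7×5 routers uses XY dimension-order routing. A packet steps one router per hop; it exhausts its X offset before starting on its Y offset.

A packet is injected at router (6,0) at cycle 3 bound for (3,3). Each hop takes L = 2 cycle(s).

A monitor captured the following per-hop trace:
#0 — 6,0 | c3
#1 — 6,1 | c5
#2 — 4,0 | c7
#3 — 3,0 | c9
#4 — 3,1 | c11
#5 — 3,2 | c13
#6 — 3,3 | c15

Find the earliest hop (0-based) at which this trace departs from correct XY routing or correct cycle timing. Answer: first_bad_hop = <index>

first_bad_hop = 1

  1: Δx=+0 Δy=+1 Δt=2 [BAD: Y-move but x=6≠3]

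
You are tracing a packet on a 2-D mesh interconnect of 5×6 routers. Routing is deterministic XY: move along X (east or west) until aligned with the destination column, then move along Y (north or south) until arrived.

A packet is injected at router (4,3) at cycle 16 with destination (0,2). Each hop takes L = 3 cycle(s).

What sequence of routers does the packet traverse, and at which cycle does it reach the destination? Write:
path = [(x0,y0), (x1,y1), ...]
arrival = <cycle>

path = [(4,3), (3,3), (2,3), (1,3), (0,3), (0,2)]
arrival = 31

[0] x=4 y=3 t=16
[1] x=3 y=3 t=19 →W
[2] x=2 y=3 t=22 →W
[3] x=1 y=3 t=25 →W
[4] x=0 y=3 t=28 →W
[5] x=0 y=2 t=31 →S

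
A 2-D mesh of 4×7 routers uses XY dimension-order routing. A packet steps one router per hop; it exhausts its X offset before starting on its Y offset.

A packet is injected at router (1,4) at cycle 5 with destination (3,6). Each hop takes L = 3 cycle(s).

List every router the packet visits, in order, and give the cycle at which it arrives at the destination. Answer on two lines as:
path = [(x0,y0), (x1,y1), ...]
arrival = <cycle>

[0] x=1 y=4 t=5
[1] x=2 y=4 t=8 →E
[2] x=3 y=4 t=11 →E
[3] x=3 y=5 t=14 →N
[4] x=3 y=6 t=17 →N

path = [(1,4), (2,4), (3,4), (3,5), (3,6)]
arrival = 17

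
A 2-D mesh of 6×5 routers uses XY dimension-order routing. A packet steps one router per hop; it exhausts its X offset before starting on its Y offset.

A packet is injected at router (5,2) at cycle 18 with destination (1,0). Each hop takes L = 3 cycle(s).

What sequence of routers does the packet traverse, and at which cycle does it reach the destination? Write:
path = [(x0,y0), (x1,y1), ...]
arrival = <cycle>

#0 — 5,2 | c18
#1 — 4,2 | c21 | W
#2 — 3,2 | c24 | W
#3 — 2,2 | c27 | W
#4 — 1,2 | c30 | W
#5 — 1,1 | c33 | S
#6 — 1,0 | c36 | S

path = [(5,2), (4,2), (3,2), (2,2), (1,2), (1,1), (1,0)]
arrival = 36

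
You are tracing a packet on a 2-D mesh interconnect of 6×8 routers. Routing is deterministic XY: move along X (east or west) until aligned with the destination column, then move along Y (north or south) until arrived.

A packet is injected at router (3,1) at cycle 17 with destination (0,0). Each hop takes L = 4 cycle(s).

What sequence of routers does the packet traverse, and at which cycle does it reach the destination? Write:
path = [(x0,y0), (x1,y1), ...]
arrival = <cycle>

path = [(3,1), (2,1), (1,1), (0,1), (0,0)]
arrival = 33

#0 — 3,1 | c17
#1 — 2,1 | c21 | W
#2 — 1,1 | c25 | W
#3 — 0,1 | c29 | W
#4 — 0,0 | c33 | S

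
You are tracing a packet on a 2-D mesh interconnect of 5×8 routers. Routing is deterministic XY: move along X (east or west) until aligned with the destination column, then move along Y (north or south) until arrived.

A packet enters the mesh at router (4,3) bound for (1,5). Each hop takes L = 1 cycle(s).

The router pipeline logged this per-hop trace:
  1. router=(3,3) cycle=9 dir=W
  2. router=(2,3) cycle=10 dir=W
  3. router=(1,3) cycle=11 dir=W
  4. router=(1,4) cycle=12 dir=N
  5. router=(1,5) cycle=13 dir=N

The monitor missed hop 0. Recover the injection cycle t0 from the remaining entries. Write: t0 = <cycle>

At hop 1 the cycle is 9; in general cyc_k = t0 + kL.
t0 = cyc[1] − L = 9 − 1 = 8.

t0 = 8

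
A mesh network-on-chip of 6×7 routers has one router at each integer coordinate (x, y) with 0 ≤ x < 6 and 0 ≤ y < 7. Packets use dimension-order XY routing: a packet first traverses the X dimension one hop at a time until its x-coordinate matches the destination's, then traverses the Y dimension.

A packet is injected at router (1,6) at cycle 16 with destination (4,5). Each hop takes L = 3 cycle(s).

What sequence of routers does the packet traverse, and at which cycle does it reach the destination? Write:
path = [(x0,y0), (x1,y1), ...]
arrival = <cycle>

path = [(1,6), (2,6), (3,6), (4,6), (4,5)]
arrival = 28

  0. router=(1,6) cycle=16 (inject)
  1. router=(2,6) cycle=19 dir=E
  2. router=(3,6) cycle=22 dir=E
  3. router=(4,6) cycle=25 dir=E
  4. router=(4,5) cycle=28 dir=S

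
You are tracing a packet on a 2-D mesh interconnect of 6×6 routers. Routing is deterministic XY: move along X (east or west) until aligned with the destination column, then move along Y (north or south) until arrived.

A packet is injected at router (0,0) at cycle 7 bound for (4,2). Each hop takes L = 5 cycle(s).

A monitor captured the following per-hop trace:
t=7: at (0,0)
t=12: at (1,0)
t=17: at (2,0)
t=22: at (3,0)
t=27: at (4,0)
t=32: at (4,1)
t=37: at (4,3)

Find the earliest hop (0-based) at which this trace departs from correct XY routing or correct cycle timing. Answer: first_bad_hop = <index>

hop 1: step (+1,+0), +5 cyc — ok
hop 2: step (+1,+0), +5 cyc — ok
hop 3: step (+1,+0), +5 cyc — ok
hop 4: step (+1,+0), +5 cyc — ok
hop 5: step (+0,+1), +5 cyc — ok
hop 6: step (+0,+2), +5 cyc — BAD: non-unit step

first_bad_hop = 6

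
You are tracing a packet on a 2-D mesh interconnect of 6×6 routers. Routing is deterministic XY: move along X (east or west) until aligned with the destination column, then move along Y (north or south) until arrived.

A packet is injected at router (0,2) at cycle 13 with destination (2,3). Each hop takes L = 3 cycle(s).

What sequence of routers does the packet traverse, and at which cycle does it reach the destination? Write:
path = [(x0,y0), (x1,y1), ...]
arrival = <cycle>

t=13: at (0,2)
t=16: at (1,2) after E
t=19: at (2,2) after E
t=22: at (2,3) after N

path = [(0,2), (1,2), (2,2), (2,3)]
arrival = 22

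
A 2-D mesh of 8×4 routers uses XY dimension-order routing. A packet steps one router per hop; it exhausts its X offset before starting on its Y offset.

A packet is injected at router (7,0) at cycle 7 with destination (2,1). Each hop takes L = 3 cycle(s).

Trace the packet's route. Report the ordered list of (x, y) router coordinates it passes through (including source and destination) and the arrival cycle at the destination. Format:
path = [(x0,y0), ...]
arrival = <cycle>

[0] x=7 y=0 t=7
[1] x=6 y=0 t=10 →W
[2] x=5 y=0 t=13 →W
[3] x=4 y=0 t=16 →W
[4] x=3 y=0 t=19 →W
[5] x=2 y=0 t=22 →W
[6] x=2 y=1 t=25 →N

path = [(7,0), (6,0), (5,0), (4,0), (3,0), (2,0), (2,1)]
arrival = 25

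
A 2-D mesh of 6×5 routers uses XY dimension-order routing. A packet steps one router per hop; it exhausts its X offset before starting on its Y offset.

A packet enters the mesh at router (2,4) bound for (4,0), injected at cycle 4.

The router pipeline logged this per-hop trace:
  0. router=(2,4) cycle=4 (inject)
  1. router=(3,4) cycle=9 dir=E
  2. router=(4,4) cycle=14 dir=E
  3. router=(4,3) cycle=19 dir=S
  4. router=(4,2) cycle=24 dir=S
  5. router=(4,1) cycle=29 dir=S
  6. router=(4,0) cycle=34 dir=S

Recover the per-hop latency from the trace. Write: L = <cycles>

L = 5

Between hops 0 and 1 the cycle counter advances 9 − 4 = 5.
One hop costs L cycles, so L = 5.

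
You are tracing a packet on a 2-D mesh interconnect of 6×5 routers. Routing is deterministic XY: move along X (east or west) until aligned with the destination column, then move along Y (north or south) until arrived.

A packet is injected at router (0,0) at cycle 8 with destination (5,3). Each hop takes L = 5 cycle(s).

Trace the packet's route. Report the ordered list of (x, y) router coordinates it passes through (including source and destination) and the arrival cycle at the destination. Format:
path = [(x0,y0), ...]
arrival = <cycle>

src (0,0)  cyc=8
E→(1,0)  cyc=13
E→(2,0)  cyc=18
E→(3,0)  cyc=23
E→(4,0)  cyc=28
E→(5,0)  cyc=33
N→(5,1)  cyc=38
N→(5,2)  cyc=43
N→(5,3)  cyc=48

path = [(0,0), (1,0), (2,0), (3,0), (4,0), (5,0), (5,1), (5,2), (5,3)]
arrival = 48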